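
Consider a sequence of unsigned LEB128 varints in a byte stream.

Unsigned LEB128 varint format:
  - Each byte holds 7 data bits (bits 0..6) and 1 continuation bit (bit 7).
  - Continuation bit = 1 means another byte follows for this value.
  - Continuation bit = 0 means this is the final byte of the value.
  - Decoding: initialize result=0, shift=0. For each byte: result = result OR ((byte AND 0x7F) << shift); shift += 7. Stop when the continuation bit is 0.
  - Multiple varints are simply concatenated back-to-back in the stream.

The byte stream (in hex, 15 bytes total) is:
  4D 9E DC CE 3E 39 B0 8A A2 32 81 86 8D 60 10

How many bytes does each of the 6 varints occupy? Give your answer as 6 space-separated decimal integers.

  byte[0]=0x4D cont=0 payload=0x4D=77: acc |= 77<<0 -> acc=77 shift=7 [end]
Varint 1: bytes[0:1] = 4D -> value 77 (1 byte(s))
  byte[1]=0x9E cont=1 payload=0x1E=30: acc |= 30<<0 -> acc=30 shift=7
  byte[2]=0xDC cont=1 payload=0x5C=92: acc |= 92<<7 -> acc=11806 shift=14
  byte[3]=0xCE cont=1 payload=0x4E=78: acc |= 78<<14 -> acc=1289758 shift=21
  byte[4]=0x3E cont=0 payload=0x3E=62: acc |= 62<<21 -> acc=131313182 shift=28 [end]
Varint 2: bytes[1:5] = 9E DC CE 3E -> value 131313182 (4 byte(s))
  byte[5]=0x39 cont=0 payload=0x39=57: acc |= 57<<0 -> acc=57 shift=7 [end]
Varint 3: bytes[5:6] = 39 -> value 57 (1 byte(s))
  byte[6]=0xB0 cont=1 payload=0x30=48: acc |= 48<<0 -> acc=48 shift=7
  byte[7]=0x8A cont=1 payload=0x0A=10: acc |= 10<<7 -> acc=1328 shift=14
  byte[8]=0xA2 cont=1 payload=0x22=34: acc |= 34<<14 -> acc=558384 shift=21
  byte[9]=0x32 cont=0 payload=0x32=50: acc |= 50<<21 -> acc=105415984 shift=28 [end]
Varint 4: bytes[6:10] = B0 8A A2 32 -> value 105415984 (4 byte(s))
  byte[10]=0x81 cont=1 payload=0x01=1: acc |= 1<<0 -> acc=1 shift=7
  byte[11]=0x86 cont=1 payload=0x06=6: acc |= 6<<7 -> acc=769 shift=14
  byte[12]=0x8D cont=1 payload=0x0D=13: acc |= 13<<14 -> acc=213761 shift=21
  byte[13]=0x60 cont=0 payload=0x60=96: acc |= 96<<21 -> acc=201540353 shift=28 [end]
Varint 5: bytes[10:14] = 81 86 8D 60 -> value 201540353 (4 byte(s))
  byte[14]=0x10 cont=0 payload=0x10=16: acc |= 16<<0 -> acc=16 shift=7 [end]
Varint 6: bytes[14:15] = 10 -> value 16 (1 byte(s))

Answer: 1 4 1 4 4 1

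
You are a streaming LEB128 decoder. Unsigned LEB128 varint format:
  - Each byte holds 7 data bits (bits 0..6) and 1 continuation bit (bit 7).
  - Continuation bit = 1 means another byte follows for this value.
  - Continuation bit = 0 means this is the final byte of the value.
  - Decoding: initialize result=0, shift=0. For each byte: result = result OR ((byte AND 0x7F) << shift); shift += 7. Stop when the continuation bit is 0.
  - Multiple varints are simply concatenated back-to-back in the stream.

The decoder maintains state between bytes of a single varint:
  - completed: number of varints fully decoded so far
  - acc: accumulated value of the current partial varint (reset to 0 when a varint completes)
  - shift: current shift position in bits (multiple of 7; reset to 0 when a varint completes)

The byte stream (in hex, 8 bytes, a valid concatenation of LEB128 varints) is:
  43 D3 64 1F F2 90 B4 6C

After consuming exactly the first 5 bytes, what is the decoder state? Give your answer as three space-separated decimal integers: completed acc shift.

Answer: 3 114 7

Derivation:
byte[0]=0x43 cont=0 payload=0x43: varint #1 complete (value=67); reset -> completed=1 acc=0 shift=0
byte[1]=0xD3 cont=1 payload=0x53: acc |= 83<<0 -> completed=1 acc=83 shift=7
byte[2]=0x64 cont=0 payload=0x64: varint #2 complete (value=12883); reset -> completed=2 acc=0 shift=0
byte[3]=0x1F cont=0 payload=0x1F: varint #3 complete (value=31); reset -> completed=3 acc=0 shift=0
byte[4]=0xF2 cont=1 payload=0x72: acc |= 114<<0 -> completed=3 acc=114 shift=7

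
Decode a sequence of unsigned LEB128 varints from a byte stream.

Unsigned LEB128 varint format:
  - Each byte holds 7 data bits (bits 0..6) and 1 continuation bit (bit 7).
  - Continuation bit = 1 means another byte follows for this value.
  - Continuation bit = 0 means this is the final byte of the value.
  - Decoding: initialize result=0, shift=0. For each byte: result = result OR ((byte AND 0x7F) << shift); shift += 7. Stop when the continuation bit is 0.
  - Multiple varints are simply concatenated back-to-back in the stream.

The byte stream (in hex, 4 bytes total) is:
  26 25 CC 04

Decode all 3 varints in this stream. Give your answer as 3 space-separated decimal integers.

Answer: 38 37 588

Derivation:
  byte[0]=0x26 cont=0 payload=0x26=38: acc |= 38<<0 -> acc=38 shift=7 [end]
Varint 1: bytes[0:1] = 26 -> value 38 (1 byte(s))
  byte[1]=0x25 cont=0 payload=0x25=37: acc |= 37<<0 -> acc=37 shift=7 [end]
Varint 2: bytes[1:2] = 25 -> value 37 (1 byte(s))
  byte[2]=0xCC cont=1 payload=0x4C=76: acc |= 76<<0 -> acc=76 shift=7
  byte[3]=0x04 cont=0 payload=0x04=4: acc |= 4<<7 -> acc=588 shift=14 [end]
Varint 3: bytes[2:4] = CC 04 -> value 588 (2 byte(s))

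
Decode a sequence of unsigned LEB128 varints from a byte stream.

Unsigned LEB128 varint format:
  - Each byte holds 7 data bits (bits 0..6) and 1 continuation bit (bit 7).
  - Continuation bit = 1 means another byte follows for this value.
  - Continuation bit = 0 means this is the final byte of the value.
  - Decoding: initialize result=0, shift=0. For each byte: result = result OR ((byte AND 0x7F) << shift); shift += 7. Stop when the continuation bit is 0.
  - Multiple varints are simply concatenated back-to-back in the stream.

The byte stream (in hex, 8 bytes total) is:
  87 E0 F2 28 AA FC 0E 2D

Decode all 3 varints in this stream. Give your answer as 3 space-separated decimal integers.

  byte[0]=0x87 cont=1 payload=0x07=7: acc |= 7<<0 -> acc=7 shift=7
  byte[1]=0xE0 cont=1 payload=0x60=96: acc |= 96<<7 -> acc=12295 shift=14
  byte[2]=0xF2 cont=1 payload=0x72=114: acc |= 114<<14 -> acc=1880071 shift=21
  byte[3]=0x28 cont=0 payload=0x28=40: acc |= 40<<21 -> acc=85766151 shift=28 [end]
Varint 1: bytes[0:4] = 87 E0 F2 28 -> value 85766151 (4 byte(s))
  byte[4]=0xAA cont=1 payload=0x2A=42: acc |= 42<<0 -> acc=42 shift=7
  byte[5]=0xFC cont=1 payload=0x7C=124: acc |= 124<<7 -> acc=15914 shift=14
  byte[6]=0x0E cont=0 payload=0x0E=14: acc |= 14<<14 -> acc=245290 shift=21 [end]
Varint 2: bytes[4:7] = AA FC 0E -> value 245290 (3 byte(s))
  byte[7]=0x2D cont=0 payload=0x2D=45: acc |= 45<<0 -> acc=45 shift=7 [end]
Varint 3: bytes[7:8] = 2D -> value 45 (1 byte(s))

Answer: 85766151 245290 45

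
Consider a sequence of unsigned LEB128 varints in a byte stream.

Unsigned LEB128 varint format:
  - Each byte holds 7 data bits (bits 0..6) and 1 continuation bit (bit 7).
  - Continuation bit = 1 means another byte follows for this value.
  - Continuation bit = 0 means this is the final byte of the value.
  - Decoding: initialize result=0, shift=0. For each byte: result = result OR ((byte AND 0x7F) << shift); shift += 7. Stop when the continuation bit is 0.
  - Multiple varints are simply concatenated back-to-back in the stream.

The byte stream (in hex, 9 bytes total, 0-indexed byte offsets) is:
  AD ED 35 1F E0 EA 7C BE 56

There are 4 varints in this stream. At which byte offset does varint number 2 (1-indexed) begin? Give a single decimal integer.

Answer: 3

Derivation:
  byte[0]=0xAD cont=1 payload=0x2D=45: acc |= 45<<0 -> acc=45 shift=7
  byte[1]=0xED cont=1 payload=0x6D=109: acc |= 109<<7 -> acc=13997 shift=14
  byte[2]=0x35 cont=0 payload=0x35=53: acc |= 53<<14 -> acc=882349 shift=21 [end]
Varint 1: bytes[0:3] = AD ED 35 -> value 882349 (3 byte(s))
  byte[3]=0x1F cont=0 payload=0x1F=31: acc |= 31<<0 -> acc=31 shift=7 [end]
Varint 2: bytes[3:4] = 1F -> value 31 (1 byte(s))
  byte[4]=0xE0 cont=1 payload=0x60=96: acc |= 96<<0 -> acc=96 shift=7
  byte[5]=0xEA cont=1 payload=0x6A=106: acc |= 106<<7 -> acc=13664 shift=14
  byte[6]=0x7C cont=0 payload=0x7C=124: acc |= 124<<14 -> acc=2045280 shift=21 [end]
Varint 3: bytes[4:7] = E0 EA 7C -> value 2045280 (3 byte(s))
  byte[7]=0xBE cont=1 payload=0x3E=62: acc |= 62<<0 -> acc=62 shift=7
  byte[8]=0x56 cont=0 payload=0x56=86: acc |= 86<<7 -> acc=11070 shift=14 [end]
Varint 4: bytes[7:9] = BE 56 -> value 11070 (2 byte(s))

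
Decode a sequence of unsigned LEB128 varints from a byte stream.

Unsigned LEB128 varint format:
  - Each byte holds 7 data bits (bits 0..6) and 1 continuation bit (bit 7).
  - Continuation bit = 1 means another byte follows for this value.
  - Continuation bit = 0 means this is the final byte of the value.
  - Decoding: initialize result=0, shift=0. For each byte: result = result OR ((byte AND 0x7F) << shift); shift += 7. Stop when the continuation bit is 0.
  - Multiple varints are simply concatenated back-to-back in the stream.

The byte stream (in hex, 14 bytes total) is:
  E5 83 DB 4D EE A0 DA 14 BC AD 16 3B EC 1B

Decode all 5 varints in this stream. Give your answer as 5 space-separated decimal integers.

  byte[0]=0xE5 cont=1 payload=0x65=101: acc |= 101<<0 -> acc=101 shift=7
  byte[1]=0x83 cont=1 payload=0x03=3: acc |= 3<<7 -> acc=485 shift=14
  byte[2]=0xDB cont=1 payload=0x5B=91: acc |= 91<<14 -> acc=1491429 shift=21
  byte[3]=0x4D cont=0 payload=0x4D=77: acc |= 77<<21 -> acc=162972133 shift=28 [end]
Varint 1: bytes[0:4] = E5 83 DB 4D -> value 162972133 (4 byte(s))
  byte[4]=0xEE cont=1 payload=0x6E=110: acc |= 110<<0 -> acc=110 shift=7
  byte[5]=0xA0 cont=1 payload=0x20=32: acc |= 32<<7 -> acc=4206 shift=14
  byte[6]=0xDA cont=1 payload=0x5A=90: acc |= 90<<14 -> acc=1478766 shift=21
  byte[7]=0x14 cont=0 payload=0x14=20: acc |= 20<<21 -> acc=43421806 shift=28 [end]
Varint 2: bytes[4:8] = EE A0 DA 14 -> value 43421806 (4 byte(s))
  byte[8]=0xBC cont=1 payload=0x3C=60: acc |= 60<<0 -> acc=60 shift=7
  byte[9]=0xAD cont=1 payload=0x2D=45: acc |= 45<<7 -> acc=5820 shift=14
  byte[10]=0x16 cont=0 payload=0x16=22: acc |= 22<<14 -> acc=366268 shift=21 [end]
Varint 3: bytes[8:11] = BC AD 16 -> value 366268 (3 byte(s))
  byte[11]=0x3B cont=0 payload=0x3B=59: acc |= 59<<0 -> acc=59 shift=7 [end]
Varint 4: bytes[11:12] = 3B -> value 59 (1 byte(s))
  byte[12]=0xEC cont=1 payload=0x6C=108: acc |= 108<<0 -> acc=108 shift=7
  byte[13]=0x1B cont=0 payload=0x1B=27: acc |= 27<<7 -> acc=3564 shift=14 [end]
Varint 5: bytes[12:14] = EC 1B -> value 3564 (2 byte(s))

Answer: 162972133 43421806 366268 59 3564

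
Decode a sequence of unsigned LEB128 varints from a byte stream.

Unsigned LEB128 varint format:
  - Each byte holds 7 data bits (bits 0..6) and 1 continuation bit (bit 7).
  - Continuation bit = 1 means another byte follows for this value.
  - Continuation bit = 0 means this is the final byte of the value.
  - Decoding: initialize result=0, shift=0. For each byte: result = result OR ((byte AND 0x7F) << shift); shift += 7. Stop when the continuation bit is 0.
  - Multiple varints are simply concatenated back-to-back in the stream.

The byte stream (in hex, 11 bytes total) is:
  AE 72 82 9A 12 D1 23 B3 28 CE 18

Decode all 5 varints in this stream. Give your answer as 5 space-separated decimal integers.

  byte[0]=0xAE cont=1 payload=0x2E=46: acc |= 46<<0 -> acc=46 shift=7
  byte[1]=0x72 cont=0 payload=0x72=114: acc |= 114<<7 -> acc=14638 shift=14 [end]
Varint 1: bytes[0:2] = AE 72 -> value 14638 (2 byte(s))
  byte[2]=0x82 cont=1 payload=0x02=2: acc |= 2<<0 -> acc=2 shift=7
  byte[3]=0x9A cont=1 payload=0x1A=26: acc |= 26<<7 -> acc=3330 shift=14
  byte[4]=0x12 cont=0 payload=0x12=18: acc |= 18<<14 -> acc=298242 shift=21 [end]
Varint 2: bytes[2:5] = 82 9A 12 -> value 298242 (3 byte(s))
  byte[5]=0xD1 cont=1 payload=0x51=81: acc |= 81<<0 -> acc=81 shift=7
  byte[6]=0x23 cont=0 payload=0x23=35: acc |= 35<<7 -> acc=4561 shift=14 [end]
Varint 3: bytes[5:7] = D1 23 -> value 4561 (2 byte(s))
  byte[7]=0xB3 cont=1 payload=0x33=51: acc |= 51<<0 -> acc=51 shift=7
  byte[8]=0x28 cont=0 payload=0x28=40: acc |= 40<<7 -> acc=5171 shift=14 [end]
Varint 4: bytes[7:9] = B3 28 -> value 5171 (2 byte(s))
  byte[9]=0xCE cont=1 payload=0x4E=78: acc |= 78<<0 -> acc=78 shift=7
  byte[10]=0x18 cont=0 payload=0x18=24: acc |= 24<<7 -> acc=3150 shift=14 [end]
Varint 5: bytes[9:11] = CE 18 -> value 3150 (2 byte(s))

Answer: 14638 298242 4561 5171 3150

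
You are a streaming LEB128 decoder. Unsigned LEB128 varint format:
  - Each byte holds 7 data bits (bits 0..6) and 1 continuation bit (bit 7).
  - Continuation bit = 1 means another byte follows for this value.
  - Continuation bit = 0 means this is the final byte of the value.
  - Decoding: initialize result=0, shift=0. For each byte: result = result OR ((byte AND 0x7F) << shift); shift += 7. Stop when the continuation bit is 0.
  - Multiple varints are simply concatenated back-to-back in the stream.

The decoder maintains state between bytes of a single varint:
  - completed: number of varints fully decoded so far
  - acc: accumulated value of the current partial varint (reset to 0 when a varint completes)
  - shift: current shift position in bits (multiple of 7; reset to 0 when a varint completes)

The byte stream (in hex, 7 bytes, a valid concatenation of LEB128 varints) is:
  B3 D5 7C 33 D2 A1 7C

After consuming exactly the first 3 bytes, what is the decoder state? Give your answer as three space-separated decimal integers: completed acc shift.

byte[0]=0xB3 cont=1 payload=0x33: acc |= 51<<0 -> completed=0 acc=51 shift=7
byte[1]=0xD5 cont=1 payload=0x55: acc |= 85<<7 -> completed=0 acc=10931 shift=14
byte[2]=0x7C cont=0 payload=0x7C: varint #1 complete (value=2042547); reset -> completed=1 acc=0 shift=0

Answer: 1 0 0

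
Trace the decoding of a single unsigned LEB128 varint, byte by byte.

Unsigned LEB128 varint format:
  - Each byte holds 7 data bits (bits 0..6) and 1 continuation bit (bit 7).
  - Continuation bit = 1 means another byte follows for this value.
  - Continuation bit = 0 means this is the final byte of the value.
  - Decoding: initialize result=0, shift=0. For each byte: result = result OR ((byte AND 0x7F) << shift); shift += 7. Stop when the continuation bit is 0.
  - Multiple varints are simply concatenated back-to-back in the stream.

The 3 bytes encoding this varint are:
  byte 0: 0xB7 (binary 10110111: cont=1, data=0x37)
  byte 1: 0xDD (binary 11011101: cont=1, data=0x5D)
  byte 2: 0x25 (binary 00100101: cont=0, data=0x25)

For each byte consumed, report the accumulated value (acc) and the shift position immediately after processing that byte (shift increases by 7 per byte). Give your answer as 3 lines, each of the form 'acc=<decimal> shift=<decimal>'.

Answer: acc=55 shift=7
acc=11959 shift=14
acc=618167 shift=21

Derivation:
byte 0=0xB7: payload=0x37=55, contrib = 55<<0 = 55; acc -> 55, shift -> 7
byte 1=0xDD: payload=0x5D=93, contrib = 93<<7 = 11904; acc -> 11959, shift -> 14
byte 2=0x25: payload=0x25=37, contrib = 37<<14 = 606208; acc -> 618167, shift -> 21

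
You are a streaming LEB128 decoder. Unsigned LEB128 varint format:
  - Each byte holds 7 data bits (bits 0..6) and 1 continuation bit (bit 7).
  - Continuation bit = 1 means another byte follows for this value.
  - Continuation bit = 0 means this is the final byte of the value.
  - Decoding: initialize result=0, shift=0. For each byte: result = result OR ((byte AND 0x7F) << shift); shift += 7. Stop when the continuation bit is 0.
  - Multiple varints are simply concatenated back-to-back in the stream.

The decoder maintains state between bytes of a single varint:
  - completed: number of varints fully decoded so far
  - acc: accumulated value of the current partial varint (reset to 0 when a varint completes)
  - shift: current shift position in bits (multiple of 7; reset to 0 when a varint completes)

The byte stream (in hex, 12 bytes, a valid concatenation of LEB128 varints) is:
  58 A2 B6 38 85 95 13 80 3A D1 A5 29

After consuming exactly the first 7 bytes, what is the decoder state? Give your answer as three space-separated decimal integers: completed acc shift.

byte[0]=0x58 cont=0 payload=0x58: varint #1 complete (value=88); reset -> completed=1 acc=0 shift=0
byte[1]=0xA2 cont=1 payload=0x22: acc |= 34<<0 -> completed=1 acc=34 shift=7
byte[2]=0xB6 cont=1 payload=0x36: acc |= 54<<7 -> completed=1 acc=6946 shift=14
byte[3]=0x38 cont=0 payload=0x38: varint #2 complete (value=924450); reset -> completed=2 acc=0 shift=0
byte[4]=0x85 cont=1 payload=0x05: acc |= 5<<0 -> completed=2 acc=5 shift=7
byte[5]=0x95 cont=1 payload=0x15: acc |= 21<<7 -> completed=2 acc=2693 shift=14
byte[6]=0x13 cont=0 payload=0x13: varint #3 complete (value=313989); reset -> completed=3 acc=0 shift=0

Answer: 3 0 0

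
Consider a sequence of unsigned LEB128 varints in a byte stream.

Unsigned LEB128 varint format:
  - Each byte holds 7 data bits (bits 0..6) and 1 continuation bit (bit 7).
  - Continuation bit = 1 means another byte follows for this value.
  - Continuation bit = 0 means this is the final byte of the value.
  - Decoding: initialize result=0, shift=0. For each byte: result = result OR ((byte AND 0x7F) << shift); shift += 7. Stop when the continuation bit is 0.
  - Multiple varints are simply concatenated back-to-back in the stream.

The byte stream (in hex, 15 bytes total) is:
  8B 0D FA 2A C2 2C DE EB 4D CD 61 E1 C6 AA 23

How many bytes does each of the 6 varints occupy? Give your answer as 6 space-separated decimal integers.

  byte[0]=0x8B cont=1 payload=0x0B=11: acc |= 11<<0 -> acc=11 shift=7
  byte[1]=0x0D cont=0 payload=0x0D=13: acc |= 13<<7 -> acc=1675 shift=14 [end]
Varint 1: bytes[0:2] = 8B 0D -> value 1675 (2 byte(s))
  byte[2]=0xFA cont=1 payload=0x7A=122: acc |= 122<<0 -> acc=122 shift=7
  byte[3]=0x2A cont=0 payload=0x2A=42: acc |= 42<<7 -> acc=5498 shift=14 [end]
Varint 2: bytes[2:4] = FA 2A -> value 5498 (2 byte(s))
  byte[4]=0xC2 cont=1 payload=0x42=66: acc |= 66<<0 -> acc=66 shift=7
  byte[5]=0x2C cont=0 payload=0x2C=44: acc |= 44<<7 -> acc=5698 shift=14 [end]
Varint 3: bytes[4:6] = C2 2C -> value 5698 (2 byte(s))
  byte[6]=0xDE cont=1 payload=0x5E=94: acc |= 94<<0 -> acc=94 shift=7
  byte[7]=0xEB cont=1 payload=0x6B=107: acc |= 107<<7 -> acc=13790 shift=14
  byte[8]=0x4D cont=0 payload=0x4D=77: acc |= 77<<14 -> acc=1275358 shift=21 [end]
Varint 4: bytes[6:9] = DE EB 4D -> value 1275358 (3 byte(s))
  byte[9]=0xCD cont=1 payload=0x4D=77: acc |= 77<<0 -> acc=77 shift=7
  byte[10]=0x61 cont=0 payload=0x61=97: acc |= 97<<7 -> acc=12493 shift=14 [end]
Varint 5: bytes[9:11] = CD 61 -> value 12493 (2 byte(s))
  byte[11]=0xE1 cont=1 payload=0x61=97: acc |= 97<<0 -> acc=97 shift=7
  byte[12]=0xC6 cont=1 payload=0x46=70: acc |= 70<<7 -> acc=9057 shift=14
  byte[13]=0xAA cont=1 payload=0x2A=42: acc |= 42<<14 -> acc=697185 shift=21
  byte[14]=0x23 cont=0 payload=0x23=35: acc |= 35<<21 -> acc=74097505 shift=28 [end]
Varint 6: bytes[11:15] = E1 C6 AA 23 -> value 74097505 (4 byte(s))

Answer: 2 2 2 3 2 4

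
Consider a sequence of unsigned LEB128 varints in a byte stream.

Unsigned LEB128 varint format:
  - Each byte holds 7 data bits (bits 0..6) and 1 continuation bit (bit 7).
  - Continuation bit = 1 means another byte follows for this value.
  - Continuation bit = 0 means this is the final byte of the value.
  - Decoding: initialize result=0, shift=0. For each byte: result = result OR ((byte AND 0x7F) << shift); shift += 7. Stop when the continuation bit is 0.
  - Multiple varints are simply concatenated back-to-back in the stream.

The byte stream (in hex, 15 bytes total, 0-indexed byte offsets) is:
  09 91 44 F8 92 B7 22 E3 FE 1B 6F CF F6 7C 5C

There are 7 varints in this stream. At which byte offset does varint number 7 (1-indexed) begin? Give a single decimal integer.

Answer: 14

Derivation:
  byte[0]=0x09 cont=0 payload=0x09=9: acc |= 9<<0 -> acc=9 shift=7 [end]
Varint 1: bytes[0:1] = 09 -> value 9 (1 byte(s))
  byte[1]=0x91 cont=1 payload=0x11=17: acc |= 17<<0 -> acc=17 shift=7
  byte[2]=0x44 cont=0 payload=0x44=68: acc |= 68<<7 -> acc=8721 shift=14 [end]
Varint 2: bytes[1:3] = 91 44 -> value 8721 (2 byte(s))
  byte[3]=0xF8 cont=1 payload=0x78=120: acc |= 120<<0 -> acc=120 shift=7
  byte[4]=0x92 cont=1 payload=0x12=18: acc |= 18<<7 -> acc=2424 shift=14
  byte[5]=0xB7 cont=1 payload=0x37=55: acc |= 55<<14 -> acc=903544 shift=21
  byte[6]=0x22 cont=0 payload=0x22=34: acc |= 34<<21 -> acc=72206712 shift=28 [end]
Varint 3: bytes[3:7] = F8 92 B7 22 -> value 72206712 (4 byte(s))
  byte[7]=0xE3 cont=1 payload=0x63=99: acc |= 99<<0 -> acc=99 shift=7
  byte[8]=0xFE cont=1 payload=0x7E=126: acc |= 126<<7 -> acc=16227 shift=14
  byte[9]=0x1B cont=0 payload=0x1B=27: acc |= 27<<14 -> acc=458595 shift=21 [end]
Varint 4: bytes[7:10] = E3 FE 1B -> value 458595 (3 byte(s))
  byte[10]=0x6F cont=0 payload=0x6F=111: acc |= 111<<0 -> acc=111 shift=7 [end]
Varint 5: bytes[10:11] = 6F -> value 111 (1 byte(s))
  byte[11]=0xCF cont=1 payload=0x4F=79: acc |= 79<<0 -> acc=79 shift=7
  byte[12]=0xF6 cont=1 payload=0x76=118: acc |= 118<<7 -> acc=15183 shift=14
  byte[13]=0x7C cont=0 payload=0x7C=124: acc |= 124<<14 -> acc=2046799 shift=21 [end]
Varint 6: bytes[11:14] = CF F6 7C -> value 2046799 (3 byte(s))
  byte[14]=0x5C cont=0 payload=0x5C=92: acc |= 92<<0 -> acc=92 shift=7 [end]
Varint 7: bytes[14:15] = 5C -> value 92 (1 byte(s))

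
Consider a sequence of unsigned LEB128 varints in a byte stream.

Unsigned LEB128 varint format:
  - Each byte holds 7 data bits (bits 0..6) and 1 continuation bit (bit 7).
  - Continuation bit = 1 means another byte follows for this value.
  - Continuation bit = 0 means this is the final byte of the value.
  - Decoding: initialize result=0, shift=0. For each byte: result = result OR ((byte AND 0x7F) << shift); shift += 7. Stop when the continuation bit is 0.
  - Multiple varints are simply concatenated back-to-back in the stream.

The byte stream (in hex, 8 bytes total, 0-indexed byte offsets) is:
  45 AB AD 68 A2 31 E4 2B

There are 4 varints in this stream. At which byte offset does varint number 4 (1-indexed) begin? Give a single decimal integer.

  byte[0]=0x45 cont=0 payload=0x45=69: acc |= 69<<0 -> acc=69 shift=7 [end]
Varint 1: bytes[0:1] = 45 -> value 69 (1 byte(s))
  byte[1]=0xAB cont=1 payload=0x2B=43: acc |= 43<<0 -> acc=43 shift=7
  byte[2]=0xAD cont=1 payload=0x2D=45: acc |= 45<<7 -> acc=5803 shift=14
  byte[3]=0x68 cont=0 payload=0x68=104: acc |= 104<<14 -> acc=1709739 shift=21 [end]
Varint 2: bytes[1:4] = AB AD 68 -> value 1709739 (3 byte(s))
  byte[4]=0xA2 cont=1 payload=0x22=34: acc |= 34<<0 -> acc=34 shift=7
  byte[5]=0x31 cont=0 payload=0x31=49: acc |= 49<<7 -> acc=6306 shift=14 [end]
Varint 3: bytes[4:6] = A2 31 -> value 6306 (2 byte(s))
  byte[6]=0xE4 cont=1 payload=0x64=100: acc |= 100<<0 -> acc=100 shift=7
  byte[7]=0x2B cont=0 payload=0x2B=43: acc |= 43<<7 -> acc=5604 shift=14 [end]
Varint 4: bytes[6:8] = E4 2B -> value 5604 (2 byte(s))

Answer: 6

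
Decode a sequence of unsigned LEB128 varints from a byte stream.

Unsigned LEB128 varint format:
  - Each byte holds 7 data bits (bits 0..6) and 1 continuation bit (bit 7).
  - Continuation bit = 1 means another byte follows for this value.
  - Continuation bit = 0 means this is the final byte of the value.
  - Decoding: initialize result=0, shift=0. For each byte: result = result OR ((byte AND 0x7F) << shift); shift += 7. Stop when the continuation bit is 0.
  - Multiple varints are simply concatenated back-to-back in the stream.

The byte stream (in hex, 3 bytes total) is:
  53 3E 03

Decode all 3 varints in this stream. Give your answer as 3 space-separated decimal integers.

  byte[0]=0x53 cont=0 payload=0x53=83: acc |= 83<<0 -> acc=83 shift=7 [end]
Varint 1: bytes[0:1] = 53 -> value 83 (1 byte(s))
  byte[1]=0x3E cont=0 payload=0x3E=62: acc |= 62<<0 -> acc=62 shift=7 [end]
Varint 2: bytes[1:2] = 3E -> value 62 (1 byte(s))
  byte[2]=0x03 cont=0 payload=0x03=3: acc |= 3<<0 -> acc=3 shift=7 [end]
Varint 3: bytes[2:3] = 03 -> value 3 (1 byte(s))

Answer: 83 62 3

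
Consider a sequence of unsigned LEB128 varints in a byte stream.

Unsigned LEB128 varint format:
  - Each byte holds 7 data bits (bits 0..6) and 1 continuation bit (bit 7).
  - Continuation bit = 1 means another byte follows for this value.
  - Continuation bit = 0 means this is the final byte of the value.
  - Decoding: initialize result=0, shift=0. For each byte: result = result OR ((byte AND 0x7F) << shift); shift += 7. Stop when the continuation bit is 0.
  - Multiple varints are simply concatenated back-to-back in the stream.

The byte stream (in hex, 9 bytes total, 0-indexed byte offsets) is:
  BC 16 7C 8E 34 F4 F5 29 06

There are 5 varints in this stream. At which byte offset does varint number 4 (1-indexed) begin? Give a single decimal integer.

Answer: 5

Derivation:
  byte[0]=0xBC cont=1 payload=0x3C=60: acc |= 60<<0 -> acc=60 shift=7
  byte[1]=0x16 cont=0 payload=0x16=22: acc |= 22<<7 -> acc=2876 shift=14 [end]
Varint 1: bytes[0:2] = BC 16 -> value 2876 (2 byte(s))
  byte[2]=0x7C cont=0 payload=0x7C=124: acc |= 124<<0 -> acc=124 shift=7 [end]
Varint 2: bytes[2:3] = 7C -> value 124 (1 byte(s))
  byte[3]=0x8E cont=1 payload=0x0E=14: acc |= 14<<0 -> acc=14 shift=7
  byte[4]=0x34 cont=0 payload=0x34=52: acc |= 52<<7 -> acc=6670 shift=14 [end]
Varint 3: bytes[3:5] = 8E 34 -> value 6670 (2 byte(s))
  byte[5]=0xF4 cont=1 payload=0x74=116: acc |= 116<<0 -> acc=116 shift=7
  byte[6]=0xF5 cont=1 payload=0x75=117: acc |= 117<<7 -> acc=15092 shift=14
  byte[7]=0x29 cont=0 payload=0x29=41: acc |= 41<<14 -> acc=686836 shift=21 [end]
Varint 4: bytes[5:8] = F4 F5 29 -> value 686836 (3 byte(s))
  byte[8]=0x06 cont=0 payload=0x06=6: acc |= 6<<0 -> acc=6 shift=7 [end]
Varint 5: bytes[8:9] = 06 -> value 6 (1 byte(s))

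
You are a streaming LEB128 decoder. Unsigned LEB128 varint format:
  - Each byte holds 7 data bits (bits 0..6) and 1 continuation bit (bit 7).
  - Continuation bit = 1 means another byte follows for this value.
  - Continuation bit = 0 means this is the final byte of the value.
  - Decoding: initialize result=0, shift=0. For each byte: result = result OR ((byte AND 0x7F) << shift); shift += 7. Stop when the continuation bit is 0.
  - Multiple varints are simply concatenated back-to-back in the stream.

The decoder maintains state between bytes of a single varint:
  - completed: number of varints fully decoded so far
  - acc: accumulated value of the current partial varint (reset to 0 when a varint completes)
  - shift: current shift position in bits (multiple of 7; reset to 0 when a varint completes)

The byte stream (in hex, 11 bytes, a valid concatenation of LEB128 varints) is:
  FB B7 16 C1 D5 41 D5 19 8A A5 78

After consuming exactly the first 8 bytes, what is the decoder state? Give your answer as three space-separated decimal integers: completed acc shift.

byte[0]=0xFB cont=1 payload=0x7B: acc |= 123<<0 -> completed=0 acc=123 shift=7
byte[1]=0xB7 cont=1 payload=0x37: acc |= 55<<7 -> completed=0 acc=7163 shift=14
byte[2]=0x16 cont=0 payload=0x16: varint #1 complete (value=367611); reset -> completed=1 acc=0 shift=0
byte[3]=0xC1 cont=1 payload=0x41: acc |= 65<<0 -> completed=1 acc=65 shift=7
byte[4]=0xD5 cont=1 payload=0x55: acc |= 85<<7 -> completed=1 acc=10945 shift=14
byte[5]=0x41 cont=0 payload=0x41: varint #2 complete (value=1075905); reset -> completed=2 acc=0 shift=0
byte[6]=0xD5 cont=1 payload=0x55: acc |= 85<<0 -> completed=2 acc=85 shift=7
byte[7]=0x19 cont=0 payload=0x19: varint #3 complete (value=3285); reset -> completed=3 acc=0 shift=0

Answer: 3 0 0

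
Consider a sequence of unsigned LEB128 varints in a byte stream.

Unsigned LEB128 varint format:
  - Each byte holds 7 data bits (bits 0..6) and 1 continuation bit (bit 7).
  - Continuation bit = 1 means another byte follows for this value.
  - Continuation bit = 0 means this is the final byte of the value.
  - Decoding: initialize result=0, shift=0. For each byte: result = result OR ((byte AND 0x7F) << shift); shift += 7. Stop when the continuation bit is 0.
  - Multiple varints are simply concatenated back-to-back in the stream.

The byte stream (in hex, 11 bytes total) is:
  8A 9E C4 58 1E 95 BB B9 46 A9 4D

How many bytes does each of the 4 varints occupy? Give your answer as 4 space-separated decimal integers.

Answer: 4 1 4 2

Derivation:
  byte[0]=0x8A cont=1 payload=0x0A=10: acc |= 10<<0 -> acc=10 shift=7
  byte[1]=0x9E cont=1 payload=0x1E=30: acc |= 30<<7 -> acc=3850 shift=14
  byte[2]=0xC4 cont=1 payload=0x44=68: acc |= 68<<14 -> acc=1117962 shift=21
  byte[3]=0x58 cont=0 payload=0x58=88: acc |= 88<<21 -> acc=185667338 shift=28 [end]
Varint 1: bytes[0:4] = 8A 9E C4 58 -> value 185667338 (4 byte(s))
  byte[4]=0x1E cont=0 payload=0x1E=30: acc |= 30<<0 -> acc=30 shift=7 [end]
Varint 2: bytes[4:5] = 1E -> value 30 (1 byte(s))
  byte[5]=0x95 cont=1 payload=0x15=21: acc |= 21<<0 -> acc=21 shift=7
  byte[6]=0xBB cont=1 payload=0x3B=59: acc |= 59<<7 -> acc=7573 shift=14
  byte[7]=0xB9 cont=1 payload=0x39=57: acc |= 57<<14 -> acc=941461 shift=21
  byte[8]=0x46 cont=0 payload=0x46=70: acc |= 70<<21 -> acc=147742101 shift=28 [end]
Varint 3: bytes[5:9] = 95 BB B9 46 -> value 147742101 (4 byte(s))
  byte[9]=0xA9 cont=1 payload=0x29=41: acc |= 41<<0 -> acc=41 shift=7
  byte[10]=0x4D cont=0 payload=0x4D=77: acc |= 77<<7 -> acc=9897 shift=14 [end]
Varint 4: bytes[9:11] = A9 4D -> value 9897 (2 byte(s))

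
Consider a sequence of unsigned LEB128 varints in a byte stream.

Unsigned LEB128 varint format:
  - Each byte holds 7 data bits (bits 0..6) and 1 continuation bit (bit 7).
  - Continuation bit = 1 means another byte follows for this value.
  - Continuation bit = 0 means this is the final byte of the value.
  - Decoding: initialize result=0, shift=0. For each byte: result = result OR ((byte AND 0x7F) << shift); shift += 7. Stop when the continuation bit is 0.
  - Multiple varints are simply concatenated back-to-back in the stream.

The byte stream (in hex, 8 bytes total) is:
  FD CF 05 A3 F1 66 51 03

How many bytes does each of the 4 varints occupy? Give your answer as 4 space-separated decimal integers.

  byte[0]=0xFD cont=1 payload=0x7D=125: acc |= 125<<0 -> acc=125 shift=7
  byte[1]=0xCF cont=1 payload=0x4F=79: acc |= 79<<7 -> acc=10237 shift=14
  byte[2]=0x05 cont=0 payload=0x05=5: acc |= 5<<14 -> acc=92157 shift=21 [end]
Varint 1: bytes[0:3] = FD CF 05 -> value 92157 (3 byte(s))
  byte[3]=0xA3 cont=1 payload=0x23=35: acc |= 35<<0 -> acc=35 shift=7
  byte[4]=0xF1 cont=1 payload=0x71=113: acc |= 113<<7 -> acc=14499 shift=14
  byte[5]=0x66 cont=0 payload=0x66=102: acc |= 102<<14 -> acc=1685667 shift=21 [end]
Varint 2: bytes[3:6] = A3 F1 66 -> value 1685667 (3 byte(s))
  byte[6]=0x51 cont=0 payload=0x51=81: acc |= 81<<0 -> acc=81 shift=7 [end]
Varint 3: bytes[6:7] = 51 -> value 81 (1 byte(s))
  byte[7]=0x03 cont=0 payload=0x03=3: acc |= 3<<0 -> acc=3 shift=7 [end]
Varint 4: bytes[7:8] = 03 -> value 3 (1 byte(s))

Answer: 3 3 1 1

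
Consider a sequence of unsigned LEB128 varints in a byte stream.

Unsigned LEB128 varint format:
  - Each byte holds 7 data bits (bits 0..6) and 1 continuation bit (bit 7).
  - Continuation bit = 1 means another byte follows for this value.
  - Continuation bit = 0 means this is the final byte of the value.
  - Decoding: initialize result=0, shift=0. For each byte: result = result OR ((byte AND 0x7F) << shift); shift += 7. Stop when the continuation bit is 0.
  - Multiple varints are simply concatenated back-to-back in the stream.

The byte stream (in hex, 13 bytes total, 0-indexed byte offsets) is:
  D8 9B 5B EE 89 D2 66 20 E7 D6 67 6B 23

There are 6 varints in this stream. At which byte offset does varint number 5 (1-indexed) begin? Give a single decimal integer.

Answer: 11

Derivation:
  byte[0]=0xD8 cont=1 payload=0x58=88: acc |= 88<<0 -> acc=88 shift=7
  byte[1]=0x9B cont=1 payload=0x1B=27: acc |= 27<<7 -> acc=3544 shift=14
  byte[2]=0x5B cont=0 payload=0x5B=91: acc |= 91<<14 -> acc=1494488 shift=21 [end]
Varint 1: bytes[0:3] = D8 9B 5B -> value 1494488 (3 byte(s))
  byte[3]=0xEE cont=1 payload=0x6E=110: acc |= 110<<0 -> acc=110 shift=7
  byte[4]=0x89 cont=1 payload=0x09=9: acc |= 9<<7 -> acc=1262 shift=14
  byte[5]=0xD2 cont=1 payload=0x52=82: acc |= 82<<14 -> acc=1344750 shift=21
  byte[6]=0x66 cont=0 payload=0x66=102: acc |= 102<<21 -> acc=215254254 shift=28 [end]
Varint 2: bytes[3:7] = EE 89 D2 66 -> value 215254254 (4 byte(s))
  byte[7]=0x20 cont=0 payload=0x20=32: acc |= 32<<0 -> acc=32 shift=7 [end]
Varint 3: bytes[7:8] = 20 -> value 32 (1 byte(s))
  byte[8]=0xE7 cont=1 payload=0x67=103: acc |= 103<<0 -> acc=103 shift=7
  byte[9]=0xD6 cont=1 payload=0x56=86: acc |= 86<<7 -> acc=11111 shift=14
  byte[10]=0x67 cont=0 payload=0x67=103: acc |= 103<<14 -> acc=1698663 shift=21 [end]
Varint 4: bytes[8:11] = E7 D6 67 -> value 1698663 (3 byte(s))
  byte[11]=0x6B cont=0 payload=0x6B=107: acc |= 107<<0 -> acc=107 shift=7 [end]
Varint 5: bytes[11:12] = 6B -> value 107 (1 byte(s))
  byte[12]=0x23 cont=0 payload=0x23=35: acc |= 35<<0 -> acc=35 shift=7 [end]
Varint 6: bytes[12:13] = 23 -> value 35 (1 byte(s))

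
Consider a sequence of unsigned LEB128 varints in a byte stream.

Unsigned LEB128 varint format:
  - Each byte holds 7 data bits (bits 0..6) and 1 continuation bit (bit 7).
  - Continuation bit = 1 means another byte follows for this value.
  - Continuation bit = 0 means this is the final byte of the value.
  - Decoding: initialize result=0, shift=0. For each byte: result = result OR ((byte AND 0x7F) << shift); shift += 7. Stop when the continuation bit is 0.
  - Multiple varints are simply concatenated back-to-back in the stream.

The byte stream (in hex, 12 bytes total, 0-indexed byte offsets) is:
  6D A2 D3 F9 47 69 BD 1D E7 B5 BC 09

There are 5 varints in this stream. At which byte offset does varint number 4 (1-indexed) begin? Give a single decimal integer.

  byte[0]=0x6D cont=0 payload=0x6D=109: acc |= 109<<0 -> acc=109 shift=7 [end]
Varint 1: bytes[0:1] = 6D -> value 109 (1 byte(s))
  byte[1]=0xA2 cont=1 payload=0x22=34: acc |= 34<<0 -> acc=34 shift=7
  byte[2]=0xD3 cont=1 payload=0x53=83: acc |= 83<<7 -> acc=10658 shift=14
  byte[3]=0xF9 cont=1 payload=0x79=121: acc |= 121<<14 -> acc=1993122 shift=21
  byte[4]=0x47 cont=0 payload=0x47=71: acc |= 71<<21 -> acc=150890914 shift=28 [end]
Varint 2: bytes[1:5] = A2 D3 F9 47 -> value 150890914 (4 byte(s))
  byte[5]=0x69 cont=0 payload=0x69=105: acc |= 105<<0 -> acc=105 shift=7 [end]
Varint 3: bytes[5:6] = 69 -> value 105 (1 byte(s))
  byte[6]=0xBD cont=1 payload=0x3D=61: acc |= 61<<0 -> acc=61 shift=7
  byte[7]=0x1D cont=0 payload=0x1D=29: acc |= 29<<7 -> acc=3773 shift=14 [end]
Varint 4: bytes[6:8] = BD 1D -> value 3773 (2 byte(s))
  byte[8]=0xE7 cont=1 payload=0x67=103: acc |= 103<<0 -> acc=103 shift=7
  byte[9]=0xB5 cont=1 payload=0x35=53: acc |= 53<<7 -> acc=6887 shift=14
  byte[10]=0xBC cont=1 payload=0x3C=60: acc |= 60<<14 -> acc=989927 shift=21
  byte[11]=0x09 cont=0 payload=0x09=9: acc |= 9<<21 -> acc=19864295 shift=28 [end]
Varint 5: bytes[8:12] = E7 B5 BC 09 -> value 19864295 (4 byte(s))

Answer: 6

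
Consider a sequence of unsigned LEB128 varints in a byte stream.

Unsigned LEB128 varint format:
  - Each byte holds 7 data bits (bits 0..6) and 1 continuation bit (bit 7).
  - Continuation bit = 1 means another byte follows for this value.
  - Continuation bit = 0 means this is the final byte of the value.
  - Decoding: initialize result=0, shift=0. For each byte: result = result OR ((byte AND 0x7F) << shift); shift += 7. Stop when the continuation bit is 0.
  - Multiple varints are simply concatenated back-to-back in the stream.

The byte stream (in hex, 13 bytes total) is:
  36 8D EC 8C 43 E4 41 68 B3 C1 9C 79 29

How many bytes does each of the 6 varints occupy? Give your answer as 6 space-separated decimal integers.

Answer: 1 4 2 1 4 1

Derivation:
  byte[0]=0x36 cont=0 payload=0x36=54: acc |= 54<<0 -> acc=54 shift=7 [end]
Varint 1: bytes[0:1] = 36 -> value 54 (1 byte(s))
  byte[1]=0x8D cont=1 payload=0x0D=13: acc |= 13<<0 -> acc=13 shift=7
  byte[2]=0xEC cont=1 payload=0x6C=108: acc |= 108<<7 -> acc=13837 shift=14
  byte[3]=0x8C cont=1 payload=0x0C=12: acc |= 12<<14 -> acc=210445 shift=21
  byte[4]=0x43 cont=0 payload=0x43=67: acc |= 67<<21 -> acc=140719629 shift=28 [end]
Varint 2: bytes[1:5] = 8D EC 8C 43 -> value 140719629 (4 byte(s))
  byte[5]=0xE4 cont=1 payload=0x64=100: acc |= 100<<0 -> acc=100 shift=7
  byte[6]=0x41 cont=0 payload=0x41=65: acc |= 65<<7 -> acc=8420 shift=14 [end]
Varint 3: bytes[5:7] = E4 41 -> value 8420 (2 byte(s))
  byte[7]=0x68 cont=0 payload=0x68=104: acc |= 104<<0 -> acc=104 shift=7 [end]
Varint 4: bytes[7:8] = 68 -> value 104 (1 byte(s))
  byte[8]=0xB3 cont=1 payload=0x33=51: acc |= 51<<0 -> acc=51 shift=7
  byte[9]=0xC1 cont=1 payload=0x41=65: acc |= 65<<7 -> acc=8371 shift=14
  byte[10]=0x9C cont=1 payload=0x1C=28: acc |= 28<<14 -> acc=467123 shift=21
  byte[11]=0x79 cont=0 payload=0x79=121: acc |= 121<<21 -> acc=254222515 shift=28 [end]
Varint 5: bytes[8:12] = B3 C1 9C 79 -> value 254222515 (4 byte(s))
  byte[12]=0x29 cont=0 payload=0x29=41: acc |= 41<<0 -> acc=41 shift=7 [end]
Varint 6: bytes[12:13] = 29 -> value 41 (1 byte(s))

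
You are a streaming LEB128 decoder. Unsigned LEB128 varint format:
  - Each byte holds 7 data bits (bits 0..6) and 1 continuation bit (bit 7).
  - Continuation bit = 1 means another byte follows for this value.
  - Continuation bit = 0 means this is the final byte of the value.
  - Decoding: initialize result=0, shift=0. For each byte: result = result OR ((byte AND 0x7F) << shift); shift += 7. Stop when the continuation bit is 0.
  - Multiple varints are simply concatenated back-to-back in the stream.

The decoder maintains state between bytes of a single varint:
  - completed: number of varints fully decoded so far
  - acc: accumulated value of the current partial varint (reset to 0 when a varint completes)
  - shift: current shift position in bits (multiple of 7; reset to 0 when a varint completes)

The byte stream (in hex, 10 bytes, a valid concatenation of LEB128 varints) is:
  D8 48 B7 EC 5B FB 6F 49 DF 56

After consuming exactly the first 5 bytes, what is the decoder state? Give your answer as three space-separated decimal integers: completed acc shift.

byte[0]=0xD8 cont=1 payload=0x58: acc |= 88<<0 -> completed=0 acc=88 shift=7
byte[1]=0x48 cont=0 payload=0x48: varint #1 complete (value=9304); reset -> completed=1 acc=0 shift=0
byte[2]=0xB7 cont=1 payload=0x37: acc |= 55<<0 -> completed=1 acc=55 shift=7
byte[3]=0xEC cont=1 payload=0x6C: acc |= 108<<7 -> completed=1 acc=13879 shift=14
byte[4]=0x5B cont=0 payload=0x5B: varint #2 complete (value=1504823); reset -> completed=2 acc=0 shift=0

Answer: 2 0 0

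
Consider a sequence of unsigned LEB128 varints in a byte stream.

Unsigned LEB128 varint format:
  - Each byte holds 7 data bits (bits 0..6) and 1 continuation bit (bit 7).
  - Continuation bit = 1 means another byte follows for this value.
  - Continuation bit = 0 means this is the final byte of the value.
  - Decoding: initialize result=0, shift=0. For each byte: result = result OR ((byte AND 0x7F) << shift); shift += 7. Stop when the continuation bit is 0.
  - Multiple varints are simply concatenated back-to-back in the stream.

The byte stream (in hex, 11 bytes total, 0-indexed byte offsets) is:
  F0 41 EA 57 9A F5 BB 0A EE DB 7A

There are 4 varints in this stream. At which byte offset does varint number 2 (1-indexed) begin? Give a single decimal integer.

Answer: 2

Derivation:
  byte[0]=0xF0 cont=1 payload=0x70=112: acc |= 112<<0 -> acc=112 shift=7
  byte[1]=0x41 cont=0 payload=0x41=65: acc |= 65<<7 -> acc=8432 shift=14 [end]
Varint 1: bytes[0:2] = F0 41 -> value 8432 (2 byte(s))
  byte[2]=0xEA cont=1 payload=0x6A=106: acc |= 106<<0 -> acc=106 shift=7
  byte[3]=0x57 cont=0 payload=0x57=87: acc |= 87<<7 -> acc=11242 shift=14 [end]
Varint 2: bytes[2:4] = EA 57 -> value 11242 (2 byte(s))
  byte[4]=0x9A cont=1 payload=0x1A=26: acc |= 26<<0 -> acc=26 shift=7
  byte[5]=0xF5 cont=1 payload=0x75=117: acc |= 117<<7 -> acc=15002 shift=14
  byte[6]=0xBB cont=1 payload=0x3B=59: acc |= 59<<14 -> acc=981658 shift=21
  byte[7]=0x0A cont=0 payload=0x0A=10: acc |= 10<<21 -> acc=21953178 shift=28 [end]
Varint 3: bytes[4:8] = 9A F5 BB 0A -> value 21953178 (4 byte(s))
  byte[8]=0xEE cont=1 payload=0x6E=110: acc |= 110<<0 -> acc=110 shift=7
  byte[9]=0xDB cont=1 payload=0x5B=91: acc |= 91<<7 -> acc=11758 shift=14
  byte[10]=0x7A cont=0 payload=0x7A=122: acc |= 122<<14 -> acc=2010606 shift=21 [end]
Varint 4: bytes[8:11] = EE DB 7A -> value 2010606 (3 byte(s))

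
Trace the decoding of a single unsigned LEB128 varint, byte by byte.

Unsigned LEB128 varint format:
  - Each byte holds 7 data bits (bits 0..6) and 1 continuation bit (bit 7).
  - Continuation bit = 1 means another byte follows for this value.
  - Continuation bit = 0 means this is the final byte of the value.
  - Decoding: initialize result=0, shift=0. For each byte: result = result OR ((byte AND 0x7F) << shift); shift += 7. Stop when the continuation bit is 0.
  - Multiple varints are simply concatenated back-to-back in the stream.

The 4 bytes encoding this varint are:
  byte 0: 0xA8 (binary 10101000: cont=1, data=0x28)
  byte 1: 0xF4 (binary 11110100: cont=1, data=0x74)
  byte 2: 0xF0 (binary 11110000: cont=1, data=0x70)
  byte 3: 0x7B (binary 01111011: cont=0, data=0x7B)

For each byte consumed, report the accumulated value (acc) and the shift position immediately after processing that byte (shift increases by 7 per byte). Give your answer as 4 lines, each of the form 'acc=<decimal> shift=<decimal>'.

byte 0=0xA8: payload=0x28=40, contrib = 40<<0 = 40; acc -> 40, shift -> 7
byte 1=0xF4: payload=0x74=116, contrib = 116<<7 = 14848; acc -> 14888, shift -> 14
byte 2=0xF0: payload=0x70=112, contrib = 112<<14 = 1835008; acc -> 1849896, shift -> 21
byte 3=0x7B: payload=0x7B=123, contrib = 123<<21 = 257949696; acc -> 259799592, shift -> 28

Answer: acc=40 shift=7
acc=14888 shift=14
acc=1849896 shift=21
acc=259799592 shift=28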